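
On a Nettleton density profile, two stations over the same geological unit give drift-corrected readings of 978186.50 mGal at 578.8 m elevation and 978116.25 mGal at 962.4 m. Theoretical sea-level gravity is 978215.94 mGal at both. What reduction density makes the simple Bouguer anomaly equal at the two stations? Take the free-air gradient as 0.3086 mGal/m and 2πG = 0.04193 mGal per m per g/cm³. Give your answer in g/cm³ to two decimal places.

Δg_obs = 978116.25 − 978186.50 = -70.25 mGal over Δh = 962.4 − 578.8 = 383.6 m
Equal Bouguer anomalies ⇒ Δg_obs + (0.3086 − 0.04193ρ)·Δh = 0
0.3086 − 0.04193ρ = −Δg_obs/Δh = 0.18313
ρ = (0.3086 − 0.18313) / 0.04193 = 2.99 g/cm³

2.99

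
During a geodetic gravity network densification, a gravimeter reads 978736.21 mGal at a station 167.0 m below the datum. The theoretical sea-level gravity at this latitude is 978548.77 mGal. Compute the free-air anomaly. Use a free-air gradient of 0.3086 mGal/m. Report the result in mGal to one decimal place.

135.9

Free-air correction = 0.3086 × -167.0 = -51.54 mGal
Free-air anomaly = 978736.21 − 978548.77 + (-51.54) = 135.90 mGal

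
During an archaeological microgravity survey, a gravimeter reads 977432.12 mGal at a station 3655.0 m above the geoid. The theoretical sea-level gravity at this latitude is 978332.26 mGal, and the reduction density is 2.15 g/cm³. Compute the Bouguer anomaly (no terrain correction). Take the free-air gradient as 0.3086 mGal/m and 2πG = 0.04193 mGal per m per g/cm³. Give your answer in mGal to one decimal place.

-101.7

Free-air correction = 0.3086 × 3655.0 = 1127.93 mGal
Free-air anomaly = 977432.12 − 978332.26 + (1127.93) = 227.79 mGal
Bouguer slab correction = 0.04193 × 2.15 × 3655.0 = 329.50 mGal
Simple Bouguer anomaly = 227.79 − (329.50) = -101.71 mGal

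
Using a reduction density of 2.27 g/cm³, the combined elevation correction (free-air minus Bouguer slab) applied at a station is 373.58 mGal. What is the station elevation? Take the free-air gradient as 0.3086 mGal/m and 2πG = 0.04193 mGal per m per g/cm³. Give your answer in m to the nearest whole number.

Combined gradient = 0.3086 − 0.04193 × 2.27 = 0.2134189 mGal/m
h = 373.58 / 0.2134189 = 1750.45 m

1750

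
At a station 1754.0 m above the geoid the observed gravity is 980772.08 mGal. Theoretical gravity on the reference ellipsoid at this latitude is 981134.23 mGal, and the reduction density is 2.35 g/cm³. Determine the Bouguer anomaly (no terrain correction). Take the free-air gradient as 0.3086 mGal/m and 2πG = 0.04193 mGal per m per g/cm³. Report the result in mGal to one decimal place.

6.3

Free-air correction = 0.3086 × 1754.0 = 541.28 mGal
Free-air anomaly = 980772.08 − 981134.23 + (541.28) = 179.13 mGal
Bouguer slab correction = 0.04193 × 2.35 × 1754.0 = 172.83 mGal
Simple Bouguer anomaly = 179.13 − (172.83) = 6.30 mGal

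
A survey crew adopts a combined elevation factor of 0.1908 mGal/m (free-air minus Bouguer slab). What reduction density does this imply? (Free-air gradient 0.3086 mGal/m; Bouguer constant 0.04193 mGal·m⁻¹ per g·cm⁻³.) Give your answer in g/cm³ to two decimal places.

0.1908 = 0.3086 − 0.04193 × ρ
ρ = (0.3086 − 0.1908) / 0.04193 = 2.81 g/cm³

2.81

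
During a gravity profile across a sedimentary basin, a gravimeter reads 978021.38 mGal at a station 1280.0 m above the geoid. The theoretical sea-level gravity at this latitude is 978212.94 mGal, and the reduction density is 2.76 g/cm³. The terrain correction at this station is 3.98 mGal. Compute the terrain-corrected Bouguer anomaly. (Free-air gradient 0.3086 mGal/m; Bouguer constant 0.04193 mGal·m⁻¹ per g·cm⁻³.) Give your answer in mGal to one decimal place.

Free-air correction = 0.3086 × 1280.0 = 395.01 mGal
Free-air anomaly = 978021.38 − 978212.94 + (395.01) = 203.45 mGal
Bouguer slab correction = 0.04193 × 2.76 × 1280.0 = 148.13 mGal
Simple Bouguer anomaly = 203.45 − (148.13) = 55.32 mGal
Complete Bouguer anomaly = 55.32 + 3.98 = 59.30 mGal

59.3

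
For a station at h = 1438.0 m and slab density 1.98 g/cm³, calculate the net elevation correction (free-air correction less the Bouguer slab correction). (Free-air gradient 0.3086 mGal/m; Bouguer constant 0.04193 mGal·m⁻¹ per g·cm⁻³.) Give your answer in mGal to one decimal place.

Combined gradient = 0.3086 − 0.04193 × 1.98 = 0.2255786 mGal/m
Combined elevation correction = 0.2255786 × 1438.0 = 324.4 mGal

324.4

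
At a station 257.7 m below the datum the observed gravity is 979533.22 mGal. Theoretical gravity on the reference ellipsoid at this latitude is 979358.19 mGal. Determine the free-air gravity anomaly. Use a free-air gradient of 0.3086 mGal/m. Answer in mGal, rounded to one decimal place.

95.5

Free-air correction = 0.3086 × -257.7 = -79.53 mGal
Free-air anomaly = 979533.22 − 979358.19 + (-79.53) = 95.50 mGal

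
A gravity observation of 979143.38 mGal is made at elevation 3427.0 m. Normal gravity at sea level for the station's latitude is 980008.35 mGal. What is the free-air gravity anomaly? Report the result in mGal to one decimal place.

Free-air correction = 0.3086 × 3427.0 = 1057.57 mGal
Free-air anomaly = 979143.38 − 980008.35 + (1057.57) = 192.60 mGal

192.6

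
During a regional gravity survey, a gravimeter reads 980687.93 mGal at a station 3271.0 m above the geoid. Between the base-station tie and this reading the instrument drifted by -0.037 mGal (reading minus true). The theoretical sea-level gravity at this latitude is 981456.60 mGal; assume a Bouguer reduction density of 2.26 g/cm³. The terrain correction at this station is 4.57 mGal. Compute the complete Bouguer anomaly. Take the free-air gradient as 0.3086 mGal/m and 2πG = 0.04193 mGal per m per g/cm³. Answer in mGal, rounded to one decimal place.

-64.6

Drift-corrected reading = 980687.93 − (-0.037) = 980687.967 mGal
Free-air correction = 0.3086 × 3271.0 = 1009.43 mGal
Free-air anomaly = 980687.967 − 981456.60 + (1009.43) = 240.797 mGal
Bouguer slab correction = 0.04193 × 2.26 × 3271.0 = 309.97 mGal
Simple Bouguer anomaly = 240.797 − (309.97) = -69.173 mGal
Complete Bouguer anomaly = -69.173 + 4.57 = -64.603 mGal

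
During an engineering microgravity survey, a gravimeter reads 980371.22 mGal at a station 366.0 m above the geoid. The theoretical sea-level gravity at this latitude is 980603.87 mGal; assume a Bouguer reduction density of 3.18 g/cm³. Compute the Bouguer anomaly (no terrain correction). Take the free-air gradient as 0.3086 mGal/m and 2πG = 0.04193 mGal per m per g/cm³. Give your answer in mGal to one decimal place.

-168.5

Free-air correction = 0.3086 × 366.0 = 112.95 mGal
Free-air anomaly = 980371.22 − 980603.87 + (112.95) = -119.70 mGal
Bouguer slab correction = 0.04193 × 3.18 × 366.0 = 48.80 mGal
Simple Bouguer anomaly = -119.70 − (48.80) = -168.50 mGal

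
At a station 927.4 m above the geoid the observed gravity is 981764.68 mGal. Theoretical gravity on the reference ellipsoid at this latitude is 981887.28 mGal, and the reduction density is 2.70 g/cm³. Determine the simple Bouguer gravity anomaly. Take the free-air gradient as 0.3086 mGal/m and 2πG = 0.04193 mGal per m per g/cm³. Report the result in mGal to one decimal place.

Free-air correction = 0.3086 × 927.4 = 286.20 mGal
Free-air anomaly = 981764.68 − 981887.28 + (286.20) = 163.60 mGal
Bouguer slab correction = 0.04193 × 2.70 × 927.4 = 104.99 mGal
Simple Bouguer anomaly = 163.60 − (104.99) = 58.61 mGal

58.6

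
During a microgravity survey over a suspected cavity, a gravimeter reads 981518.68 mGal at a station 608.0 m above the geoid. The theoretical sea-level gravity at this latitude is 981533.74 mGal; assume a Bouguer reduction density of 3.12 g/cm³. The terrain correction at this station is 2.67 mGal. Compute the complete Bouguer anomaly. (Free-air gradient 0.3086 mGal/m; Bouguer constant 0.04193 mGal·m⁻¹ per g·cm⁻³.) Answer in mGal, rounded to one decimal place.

95.7

Free-air correction = 0.3086 × 608.0 = 187.63 mGal
Free-air anomaly = 981518.68 − 981533.74 + (187.63) = 172.57 mGal
Bouguer slab correction = 0.04193 × 3.12 × 608.0 = 79.54 mGal
Simple Bouguer anomaly = 172.57 − (79.54) = 93.03 mGal
Complete Bouguer anomaly = 93.03 + 2.67 = 95.70 mGal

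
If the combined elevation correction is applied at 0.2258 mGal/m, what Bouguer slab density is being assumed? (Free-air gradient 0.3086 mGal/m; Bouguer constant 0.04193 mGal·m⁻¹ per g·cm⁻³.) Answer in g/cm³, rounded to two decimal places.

0.2258 = 0.3086 − 0.04193 × ρ
ρ = (0.3086 − 0.2258) / 0.04193 = 1.97 g/cm³

1.97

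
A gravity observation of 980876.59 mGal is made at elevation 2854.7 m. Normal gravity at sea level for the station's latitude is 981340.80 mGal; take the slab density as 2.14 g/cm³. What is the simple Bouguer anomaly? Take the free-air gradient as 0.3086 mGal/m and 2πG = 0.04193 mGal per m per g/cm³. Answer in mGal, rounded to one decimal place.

Free-air correction = 0.3086 × 2854.7 = 880.96 mGal
Free-air anomaly = 980876.59 − 981340.80 + (880.96) = 416.75 mGal
Bouguer slab correction = 0.04193 × 2.14 × 2854.7 = 256.15 mGal
Simple Bouguer anomaly = 416.75 − (256.15) = 160.60 mGal

160.6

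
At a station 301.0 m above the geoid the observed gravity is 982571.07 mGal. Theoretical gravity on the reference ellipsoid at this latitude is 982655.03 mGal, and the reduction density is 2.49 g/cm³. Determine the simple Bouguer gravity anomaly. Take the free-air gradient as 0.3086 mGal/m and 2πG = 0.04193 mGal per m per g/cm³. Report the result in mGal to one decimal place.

Free-air correction = 0.3086 × 301.0 = 92.89 mGal
Free-air anomaly = 982571.07 − 982655.03 + (92.89) = 8.93 mGal
Bouguer slab correction = 0.04193 × 2.49 × 301.0 = 31.43 mGal
Simple Bouguer anomaly = 8.93 − (31.43) = -22.50 mGal

-22.5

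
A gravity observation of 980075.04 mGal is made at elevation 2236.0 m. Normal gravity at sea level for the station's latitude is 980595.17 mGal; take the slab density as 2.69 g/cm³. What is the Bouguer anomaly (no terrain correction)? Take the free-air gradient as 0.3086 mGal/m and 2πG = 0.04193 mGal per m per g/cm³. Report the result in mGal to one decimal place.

-82.3

Free-air correction = 0.3086 × 2236.0 = 690.03 mGal
Free-air anomaly = 980075.04 − 980595.17 + (690.03) = 169.90 mGal
Bouguer slab correction = 0.04193 × 2.69 × 2236.0 = 252.20 mGal
Simple Bouguer anomaly = 169.90 − (252.20) = -82.30 mGal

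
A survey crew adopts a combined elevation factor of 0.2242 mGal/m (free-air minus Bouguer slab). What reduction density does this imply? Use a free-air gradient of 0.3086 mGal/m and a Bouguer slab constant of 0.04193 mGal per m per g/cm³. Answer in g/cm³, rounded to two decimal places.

0.2242 = 0.3086 − 0.04193 × ρ
ρ = (0.3086 − 0.2242) / 0.04193 = 2.01 g/cm³

2.01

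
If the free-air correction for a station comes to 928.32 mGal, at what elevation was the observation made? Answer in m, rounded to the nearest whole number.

h = 928.32 / 0.3086 = 3008.17 m

3008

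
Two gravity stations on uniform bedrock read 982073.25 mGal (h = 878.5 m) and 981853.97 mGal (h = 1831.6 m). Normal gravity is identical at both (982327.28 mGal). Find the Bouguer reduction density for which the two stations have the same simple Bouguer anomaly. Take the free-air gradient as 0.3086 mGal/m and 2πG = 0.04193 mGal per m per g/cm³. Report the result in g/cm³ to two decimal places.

Δg_obs = 981853.97 − 982073.25 = -219.28 mGal over Δh = 1831.6 − 878.5 = 953.1 m
Equal Bouguer anomalies ⇒ Δg_obs + (0.3086 − 0.04193ρ)·Δh = 0
0.3086 − 0.04193ρ = −Δg_obs/Δh = 0.23007
ρ = (0.3086 − 0.23007) / 0.04193 = 1.87 g/cm³

1.87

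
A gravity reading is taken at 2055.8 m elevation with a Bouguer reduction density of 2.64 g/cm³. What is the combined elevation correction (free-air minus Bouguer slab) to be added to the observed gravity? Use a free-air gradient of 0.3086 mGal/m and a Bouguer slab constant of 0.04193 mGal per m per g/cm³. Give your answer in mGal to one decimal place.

406.9

Combined gradient = 0.3086 − 0.04193 × 2.64 = 0.1979048 mGal/m
Combined elevation correction = 0.1979048 × 2055.8 = 406.9 mGal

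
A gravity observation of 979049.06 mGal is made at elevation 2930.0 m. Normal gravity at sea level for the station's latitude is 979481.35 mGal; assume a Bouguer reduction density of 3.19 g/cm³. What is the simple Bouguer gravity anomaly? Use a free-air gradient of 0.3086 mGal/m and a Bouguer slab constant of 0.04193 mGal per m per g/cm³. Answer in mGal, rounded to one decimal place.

80.0

Free-air correction = 0.3086 × 2930.0 = 904.20 mGal
Free-air anomaly = 979049.06 − 979481.35 + (904.20) = 471.91 mGal
Bouguer slab correction = 0.04193 × 3.19 × 2930.0 = 391.91 mGal
Simple Bouguer anomaly = 471.91 − (391.91) = 80.00 mGal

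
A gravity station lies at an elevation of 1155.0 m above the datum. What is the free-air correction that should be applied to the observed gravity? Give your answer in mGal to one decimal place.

356.4

Free-air correction = 0.3086 × 1155.0 = 356.4 mGal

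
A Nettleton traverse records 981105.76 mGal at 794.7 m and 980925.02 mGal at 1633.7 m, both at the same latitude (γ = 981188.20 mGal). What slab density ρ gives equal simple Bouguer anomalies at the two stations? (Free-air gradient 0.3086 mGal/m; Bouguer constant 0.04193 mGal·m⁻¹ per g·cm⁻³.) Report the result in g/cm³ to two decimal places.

2.22

Δg_obs = 980925.02 − 981105.76 = -180.74 mGal over Δh = 1633.7 − 794.7 = 839.0 m
Equal Bouguer anomalies ⇒ Δg_obs + (0.3086 − 0.04193ρ)·Δh = 0
0.3086 − 0.04193ρ = −Δg_obs/Δh = 0.21542
ρ = (0.3086 − 0.21542) / 0.04193 = 2.22 g/cm³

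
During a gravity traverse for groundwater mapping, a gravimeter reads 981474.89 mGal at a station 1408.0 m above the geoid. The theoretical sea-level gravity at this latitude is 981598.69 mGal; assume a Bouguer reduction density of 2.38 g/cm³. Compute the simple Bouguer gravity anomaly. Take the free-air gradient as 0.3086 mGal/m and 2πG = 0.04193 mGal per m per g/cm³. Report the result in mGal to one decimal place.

170.2

Free-air correction = 0.3086 × 1408.0 = 434.51 mGal
Free-air anomaly = 981474.89 − 981598.69 + (434.51) = 310.71 mGal
Bouguer slab correction = 0.04193 × 2.38 × 1408.0 = 140.51 mGal
Simple Bouguer anomaly = 310.71 − (140.51) = 170.20 mGal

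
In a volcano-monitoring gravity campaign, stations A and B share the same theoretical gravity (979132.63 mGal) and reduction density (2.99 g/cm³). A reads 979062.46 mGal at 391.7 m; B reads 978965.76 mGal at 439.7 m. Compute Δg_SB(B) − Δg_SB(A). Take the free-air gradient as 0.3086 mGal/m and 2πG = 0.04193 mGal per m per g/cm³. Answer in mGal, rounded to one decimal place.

-87.9

Δg_SB(A) = 979062.46 − 979132.63 + 0.3086×391.7 − 0.04193×2.99×391.7 = 1.60 mGal
Δg_SB(B) = 978965.76 − 979132.63 + 0.3086×439.7 − 0.04193×2.99×439.7 = -86.30 mGal
Difference = -86.30 − (1.60) = -87.90 mGal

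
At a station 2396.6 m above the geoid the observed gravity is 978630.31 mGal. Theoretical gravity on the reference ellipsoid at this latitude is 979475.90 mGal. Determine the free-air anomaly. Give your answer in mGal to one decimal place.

-106.0

Free-air correction = 0.3086 × 2396.6 = 739.59 mGal
Free-air anomaly = 978630.31 − 979475.90 + (739.59) = -106.00 mGal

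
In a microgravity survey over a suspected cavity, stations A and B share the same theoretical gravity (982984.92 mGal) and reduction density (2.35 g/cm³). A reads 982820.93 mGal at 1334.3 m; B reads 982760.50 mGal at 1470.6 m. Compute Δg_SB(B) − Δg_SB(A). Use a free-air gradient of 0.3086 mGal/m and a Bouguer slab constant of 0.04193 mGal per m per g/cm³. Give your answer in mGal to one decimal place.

-31.8

Δg_SB(A) = 982820.93 − 982984.92 + 0.3086×1334.3 − 0.04193×2.35×1334.3 = 116.30 mGal
Δg_SB(B) = 982760.50 − 982984.92 + 0.3086×1470.6 − 0.04193×2.35×1470.6 = 84.50 mGal
Difference = 84.50 − (116.30) = -31.80 mGal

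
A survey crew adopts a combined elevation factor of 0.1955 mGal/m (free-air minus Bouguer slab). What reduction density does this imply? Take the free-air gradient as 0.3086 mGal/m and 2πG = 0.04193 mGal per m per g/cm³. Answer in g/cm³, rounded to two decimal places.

2.70

0.1955 = 0.3086 − 0.04193 × ρ
ρ = (0.3086 − 0.1955) / 0.04193 = 2.70 g/cm³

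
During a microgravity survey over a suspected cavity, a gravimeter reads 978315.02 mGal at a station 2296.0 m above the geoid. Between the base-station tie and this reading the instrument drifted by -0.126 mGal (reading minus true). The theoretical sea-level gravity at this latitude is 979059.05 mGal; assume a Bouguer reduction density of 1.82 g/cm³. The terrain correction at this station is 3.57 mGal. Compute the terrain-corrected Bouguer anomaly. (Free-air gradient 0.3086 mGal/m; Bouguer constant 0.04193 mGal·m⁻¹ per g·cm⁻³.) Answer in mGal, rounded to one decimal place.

-207.0

Drift-corrected reading = 978315.02 − (-0.126) = 978315.146 mGal
Free-air correction = 0.3086 × 2296.0 = 708.55 mGal
Free-air anomaly = 978315.146 − 979059.05 + (708.55) = -35.354 mGal
Bouguer slab correction = 0.04193 × 1.82 × 2296.0 = 175.21 mGal
Simple Bouguer anomaly = -35.354 − (175.21) = -210.564 mGal
Complete Bouguer anomaly = -210.564 + 3.57 = -206.994 mGal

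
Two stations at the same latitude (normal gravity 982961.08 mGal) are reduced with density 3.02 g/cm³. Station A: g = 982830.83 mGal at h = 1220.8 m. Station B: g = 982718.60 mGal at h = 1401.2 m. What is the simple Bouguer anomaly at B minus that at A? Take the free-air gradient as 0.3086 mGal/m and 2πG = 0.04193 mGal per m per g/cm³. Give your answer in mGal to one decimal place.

Δg_SB(A) = 982830.83 − 982961.08 + 0.3086×1220.8 − 0.04193×3.02×1220.8 = 91.90 mGal
Δg_SB(B) = 982718.60 − 982961.08 + 0.3086×1401.2 − 0.04193×3.02×1401.2 = 12.50 mGal
Difference = 12.50 − (91.90) = -79.40 mGal

-79.4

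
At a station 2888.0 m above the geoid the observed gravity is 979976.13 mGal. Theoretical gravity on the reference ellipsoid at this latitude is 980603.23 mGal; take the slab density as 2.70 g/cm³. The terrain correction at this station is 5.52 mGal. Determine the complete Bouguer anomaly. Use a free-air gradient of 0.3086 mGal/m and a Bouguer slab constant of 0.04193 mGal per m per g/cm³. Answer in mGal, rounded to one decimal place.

Free-air correction = 0.3086 × 2888.0 = 891.24 mGal
Free-air anomaly = 979976.13 − 980603.23 + (891.24) = 264.14 mGal
Bouguer slab correction = 0.04193 × 2.70 × 2888.0 = 326.95 mGal
Simple Bouguer anomaly = 264.14 − (326.95) = -62.81 mGal
Complete Bouguer anomaly = -62.81 + 5.52 = -57.29 mGal

-57.3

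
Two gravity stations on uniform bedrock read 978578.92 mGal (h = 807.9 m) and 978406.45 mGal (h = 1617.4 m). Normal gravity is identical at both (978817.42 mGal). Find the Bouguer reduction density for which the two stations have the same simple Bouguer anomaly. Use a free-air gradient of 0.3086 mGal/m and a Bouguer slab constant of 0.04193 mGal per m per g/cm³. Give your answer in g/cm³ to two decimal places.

Δg_obs = 978406.45 − 978578.92 = -172.47 mGal over Δh = 1617.4 − 807.9 = 809.5 m
Equal Bouguer anomalies ⇒ Δg_obs + (0.3086 − 0.04193ρ)·Δh = 0
0.3086 − 0.04193ρ = −Δg_obs/Δh = 0.21306
ρ = (0.3086 − 0.21306) / 0.04193 = 2.28 g/cm³

2.28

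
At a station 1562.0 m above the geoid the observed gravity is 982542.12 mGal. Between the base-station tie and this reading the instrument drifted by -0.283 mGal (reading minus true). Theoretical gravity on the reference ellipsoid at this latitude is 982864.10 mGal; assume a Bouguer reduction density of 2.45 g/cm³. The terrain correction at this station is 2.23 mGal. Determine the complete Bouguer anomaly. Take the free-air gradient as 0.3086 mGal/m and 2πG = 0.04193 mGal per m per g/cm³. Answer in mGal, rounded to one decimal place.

Drift-corrected reading = 982542.12 − (-0.283) = 982542.403 mGal
Free-air correction = 0.3086 × 1562.0 = 482.03 mGal
Free-air anomaly = 982542.403 − 982864.10 + (482.03) = 160.333 mGal
Bouguer slab correction = 0.04193 × 2.45 × 1562.0 = 160.46 mGal
Simple Bouguer anomaly = 160.333 − (160.46) = -0.127 mGal
Complete Bouguer anomaly = -0.127 + 2.23 = 2.103 mGal

2.1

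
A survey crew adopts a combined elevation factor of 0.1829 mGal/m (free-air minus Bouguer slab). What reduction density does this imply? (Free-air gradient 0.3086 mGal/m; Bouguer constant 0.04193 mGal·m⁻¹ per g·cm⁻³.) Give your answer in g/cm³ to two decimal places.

3.00

0.1829 = 0.3086 − 0.04193 × ρ
ρ = (0.3086 − 0.1829) / 0.04193 = 3.00 g/cm³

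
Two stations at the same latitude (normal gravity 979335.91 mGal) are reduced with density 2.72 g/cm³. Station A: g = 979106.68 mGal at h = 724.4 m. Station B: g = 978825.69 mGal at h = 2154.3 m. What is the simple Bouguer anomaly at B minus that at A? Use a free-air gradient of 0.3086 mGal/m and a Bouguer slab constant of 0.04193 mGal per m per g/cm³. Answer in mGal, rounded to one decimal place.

Δg_SB(A) = 979106.68 − 979335.91 + 0.3086×724.4 − 0.04193×2.72×724.4 = -88.30 mGal
Δg_SB(B) = 978825.69 − 979335.91 + 0.3086×2154.3 − 0.04193×2.72×2154.3 = -91.10 mGal
Difference = -91.10 − (-88.30) = -2.80 mGal

-2.8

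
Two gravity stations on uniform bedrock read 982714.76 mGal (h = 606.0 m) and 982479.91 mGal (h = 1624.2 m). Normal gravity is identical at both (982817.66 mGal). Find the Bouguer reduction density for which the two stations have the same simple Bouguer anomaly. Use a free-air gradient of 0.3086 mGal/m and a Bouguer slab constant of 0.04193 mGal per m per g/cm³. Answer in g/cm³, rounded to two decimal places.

Δg_obs = 982479.91 − 982714.76 = -234.85 mGal over Δh = 1624.2 − 606.0 = 1018.2 m
Equal Bouguer anomalies ⇒ Δg_obs + (0.3086 − 0.04193ρ)·Δh = 0
0.3086 − 0.04193ρ = −Δg_obs/Δh = 0.23065
ρ = (0.3086 − 0.23065) / 0.04193 = 1.86 g/cm³

1.86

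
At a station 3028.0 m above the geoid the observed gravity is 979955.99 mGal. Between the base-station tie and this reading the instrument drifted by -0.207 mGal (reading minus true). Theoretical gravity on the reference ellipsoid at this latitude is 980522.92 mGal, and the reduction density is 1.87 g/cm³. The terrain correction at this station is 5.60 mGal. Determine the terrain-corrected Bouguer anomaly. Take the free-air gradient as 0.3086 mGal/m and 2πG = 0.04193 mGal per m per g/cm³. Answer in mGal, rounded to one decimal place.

Drift-corrected reading = 979955.99 − (-0.207) = 979956.197 mGal
Free-air correction = 0.3086 × 3028.0 = 934.44 mGal
Free-air anomaly = 979956.197 − 980522.92 + (934.44) = 367.717 mGal
Bouguer slab correction = 0.04193 × 1.87 × 3028.0 = 237.42 mGal
Simple Bouguer anomaly = 367.717 − (237.42) = 130.297 mGal
Complete Bouguer anomaly = 130.297 + 5.60 = 135.897 mGal

135.9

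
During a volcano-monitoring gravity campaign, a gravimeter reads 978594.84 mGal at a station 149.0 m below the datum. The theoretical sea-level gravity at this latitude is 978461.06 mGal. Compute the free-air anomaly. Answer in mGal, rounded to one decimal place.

Free-air correction = 0.3086 × -149.0 = -45.98 mGal
Free-air anomaly = 978594.84 − 978461.06 + (-45.98) = 87.80 mGal

87.8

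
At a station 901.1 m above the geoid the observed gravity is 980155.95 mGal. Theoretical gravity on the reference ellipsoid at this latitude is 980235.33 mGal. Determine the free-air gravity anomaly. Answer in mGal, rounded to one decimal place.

Free-air correction = 0.3086 × 901.1 = 278.08 mGal
Free-air anomaly = 980155.95 − 980235.33 + (278.08) = 198.70 mGal

198.7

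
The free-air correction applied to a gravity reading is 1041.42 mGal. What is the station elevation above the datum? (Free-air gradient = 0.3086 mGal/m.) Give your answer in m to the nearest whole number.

h = 1041.42 / 0.3086 = 3374.66 m

3375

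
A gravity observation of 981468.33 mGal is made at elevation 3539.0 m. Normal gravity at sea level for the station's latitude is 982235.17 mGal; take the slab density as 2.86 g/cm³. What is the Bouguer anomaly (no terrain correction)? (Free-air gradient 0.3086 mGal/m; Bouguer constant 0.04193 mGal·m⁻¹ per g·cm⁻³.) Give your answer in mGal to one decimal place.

-99.1

Free-air correction = 0.3086 × 3539.0 = 1092.14 mGal
Free-air anomaly = 981468.33 − 982235.17 + (1092.14) = 325.30 mGal
Bouguer slab correction = 0.04193 × 2.86 × 3539.0 = 424.40 mGal
Simple Bouguer anomaly = 325.30 − (424.40) = -99.10 mGal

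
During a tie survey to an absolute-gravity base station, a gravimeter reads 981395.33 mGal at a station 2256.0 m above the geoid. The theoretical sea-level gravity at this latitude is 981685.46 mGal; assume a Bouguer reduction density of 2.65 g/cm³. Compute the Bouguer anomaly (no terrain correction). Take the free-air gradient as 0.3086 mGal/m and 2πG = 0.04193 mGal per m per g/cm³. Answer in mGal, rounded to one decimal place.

155.4

Free-air correction = 0.3086 × 2256.0 = 696.20 mGal
Free-air anomaly = 981395.33 − 981685.46 + (696.20) = 406.07 mGal
Bouguer slab correction = 0.04193 × 2.65 × 2256.0 = 250.67 mGal
Simple Bouguer anomaly = 406.07 − (250.67) = 155.40 mGal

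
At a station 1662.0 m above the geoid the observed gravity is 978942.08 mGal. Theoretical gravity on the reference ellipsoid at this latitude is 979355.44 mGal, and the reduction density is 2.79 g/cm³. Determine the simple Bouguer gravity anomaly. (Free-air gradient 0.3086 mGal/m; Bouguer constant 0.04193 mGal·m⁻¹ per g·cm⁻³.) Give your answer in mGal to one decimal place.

Free-air correction = 0.3086 × 1662.0 = 512.89 mGal
Free-air anomaly = 978942.08 − 979355.44 + (512.89) = 99.53 mGal
Bouguer slab correction = 0.04193 × 2.79 × 1662.0 = 194.43 mGal
Simple Bouguer anomaly = 99.53 − (194.43) = -94.90 mGal

-94.9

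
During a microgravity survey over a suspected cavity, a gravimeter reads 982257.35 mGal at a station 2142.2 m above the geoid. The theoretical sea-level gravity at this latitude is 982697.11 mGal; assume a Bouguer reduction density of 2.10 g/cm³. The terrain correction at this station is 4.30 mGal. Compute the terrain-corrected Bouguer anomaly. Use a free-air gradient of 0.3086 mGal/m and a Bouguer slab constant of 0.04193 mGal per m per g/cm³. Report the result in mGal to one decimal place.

37.0

Free-air correction = 0.3086 × 2142.2 = 661.08 mGal
Free-air anomaly = 982257.35 − 982697.11 + (661.08) = 221.32 mGal
Bouguer slab correction = 0.04193 × 2.10 × 2142.2 = 188.63 mGal
Simple Bouguer anomaly = 221.32 − (188.63) = 32.69 mGal
Complete Bouguer anomaly = 32.69 + 4.30 = 36.99 mGal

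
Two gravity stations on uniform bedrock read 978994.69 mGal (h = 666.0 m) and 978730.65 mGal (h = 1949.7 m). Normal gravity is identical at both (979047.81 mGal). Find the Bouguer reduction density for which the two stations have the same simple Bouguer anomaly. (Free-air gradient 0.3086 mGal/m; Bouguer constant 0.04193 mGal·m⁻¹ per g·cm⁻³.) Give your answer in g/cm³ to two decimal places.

2.45

Δg_obs = 978730.65 − 978994.69 = -264.04 mGal over Δh = 1949.7 − 666.0 = 1283.7 m
Equal Bouguer anomalies ⇒ Δg_obs + (0.3086 − 0.04193ρ)·Δh = 0
0.3086 − 0.04193ρ = −Δg_obs/Δh = 0.20569
ρ = (0.3086 − 0.20569) / 0.04193 = 2.45 g/cm³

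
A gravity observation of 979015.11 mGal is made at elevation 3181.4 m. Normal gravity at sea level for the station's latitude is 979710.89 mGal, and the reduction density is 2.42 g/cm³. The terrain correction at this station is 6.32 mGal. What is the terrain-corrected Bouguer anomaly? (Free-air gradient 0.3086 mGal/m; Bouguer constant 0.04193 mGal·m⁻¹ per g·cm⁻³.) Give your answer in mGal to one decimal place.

Free-air correction = 0.3086 × 3181.4 = 981.78 mGal
Free-air anomaly = 979015.11 − 979710.89 + (981.78) = 286.00 mGal
Bouguer slab correction = 0.04193 × 2.42 × 3181.4 = 322.82 mGal
Simple Bouguer anomaly = 286.00 − (322.82) = -36.82 mGal
Complete Bouguer anomaly = -36.82 + 6.32 = -30.50 mGal

-30.5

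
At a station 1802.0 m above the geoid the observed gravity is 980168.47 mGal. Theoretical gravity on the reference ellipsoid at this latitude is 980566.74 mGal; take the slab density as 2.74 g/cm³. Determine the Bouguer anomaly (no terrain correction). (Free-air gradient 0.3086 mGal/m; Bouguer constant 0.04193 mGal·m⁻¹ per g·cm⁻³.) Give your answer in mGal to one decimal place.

-49.2

Free-air correction = 0.3086 × 1802.0 = 556.10 mGal
Free-air anomaly = 980168.47 − 980566.74 + (556.10) = 157.83 mGal
Bouguer slab correction = 0.04193 × 2.74 × 1802.0 = 207.03 mGal
Simple Bouguer anomaly = 157.83 − (207.03) = -49.20 mGal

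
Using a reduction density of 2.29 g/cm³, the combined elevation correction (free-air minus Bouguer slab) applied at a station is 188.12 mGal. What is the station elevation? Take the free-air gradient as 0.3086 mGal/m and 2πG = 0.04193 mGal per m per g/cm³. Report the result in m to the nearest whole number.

Combined gradient = 0.3086 − 0.04193 × 2.29 = 0.2125803 mGal/m
h = 188.12 / 0.2125803 = 884.94 m

885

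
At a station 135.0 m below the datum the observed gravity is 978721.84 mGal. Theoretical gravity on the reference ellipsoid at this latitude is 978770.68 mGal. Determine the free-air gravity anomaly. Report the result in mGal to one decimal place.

Free-air correction = 0.3086 × -135.0 = -41.66 mGal
Free-air anomaly = 978721.84 − 978770.68 + (-41.66) = -90.50 mGal

-90.5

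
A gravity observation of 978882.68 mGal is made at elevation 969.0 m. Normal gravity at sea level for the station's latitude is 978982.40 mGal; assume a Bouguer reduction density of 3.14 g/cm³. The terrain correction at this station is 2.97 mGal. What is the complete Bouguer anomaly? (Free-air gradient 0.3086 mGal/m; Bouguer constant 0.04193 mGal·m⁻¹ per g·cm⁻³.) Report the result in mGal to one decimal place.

74.7

Free-air correction = 0.3086 × 969.0 = 299.03 mGal
Free-air anomaly = 978882.68 − 978982.40 + (299.03) = 199.31 mGal
Bouguer slab correction = 0.04193 × 3.14 × 969.0 = 127.58 mGal
Simple Bouguer anomaly = 199.31 − (127.58) = 71.73 mGal
Complete Bouguer anomaly = 71.73 + 2.97 = 74.70 mGal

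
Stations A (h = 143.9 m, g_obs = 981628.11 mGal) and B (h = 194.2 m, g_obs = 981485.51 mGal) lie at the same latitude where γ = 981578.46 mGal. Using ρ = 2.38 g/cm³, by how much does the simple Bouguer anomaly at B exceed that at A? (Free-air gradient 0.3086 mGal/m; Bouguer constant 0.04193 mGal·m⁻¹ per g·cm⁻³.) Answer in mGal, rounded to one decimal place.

Δg_SB(A) = 981628.11 − 981578.46 + 0.3086×143.9 − 0.04193×2.38×143.9 = 79.70 mGal
Δg_SB(B) = 981485.51 − 981578.46 + 0.3086×194.2 − 0.04193×2.38×194.2 = -52.40 mGal
Difference = -52.40 − (79.70) = -132.10 mGal

-132.1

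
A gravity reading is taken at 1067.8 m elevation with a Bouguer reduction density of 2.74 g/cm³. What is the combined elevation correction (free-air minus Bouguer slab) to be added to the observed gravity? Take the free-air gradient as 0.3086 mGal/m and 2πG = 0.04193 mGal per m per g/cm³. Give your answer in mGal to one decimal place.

206.8

Combined gradient = 0.3086 − 0.04193 × 2.74 = 0.1937118 mGal/m
Combined elevation correction = 0.1937118 × 1067.8 = 206.8 mGal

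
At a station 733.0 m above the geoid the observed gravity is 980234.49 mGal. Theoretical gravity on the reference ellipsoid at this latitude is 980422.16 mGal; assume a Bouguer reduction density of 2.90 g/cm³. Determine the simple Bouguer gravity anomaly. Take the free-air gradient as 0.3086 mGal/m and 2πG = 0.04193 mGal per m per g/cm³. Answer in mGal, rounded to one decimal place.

Free-air correction = 0.3086 × 733.0 = 226.20 mGal
Free-air anomaly = 980234.49 − 980422.16 + (226.20) = 38.53 mGal
Bouguer slab correction = 0.04193 × 2.90 × 733.0 = 89.13 mGal
Simple Bouguer anomaly = 38.53 − (89.13) = -50.60 mGal

-50.6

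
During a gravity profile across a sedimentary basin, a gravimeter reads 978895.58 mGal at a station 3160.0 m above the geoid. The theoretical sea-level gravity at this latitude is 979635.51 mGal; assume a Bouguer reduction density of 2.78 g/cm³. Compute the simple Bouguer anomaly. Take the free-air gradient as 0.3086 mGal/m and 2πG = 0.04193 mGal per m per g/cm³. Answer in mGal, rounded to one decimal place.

-133.1

Free-air correction = 0.3086 × 3160.0 = 975.18 mGal
Free-air anomaly = 978895.58 − 979635.51 + (975.18) = 235.25 mGal
Bouguer slab correction = 0.04193 × 2.78 × 3160.0 = 368.35 mGal
Simple Bouguer anomaly = 235.25 − (368.35) = -133.10 mGal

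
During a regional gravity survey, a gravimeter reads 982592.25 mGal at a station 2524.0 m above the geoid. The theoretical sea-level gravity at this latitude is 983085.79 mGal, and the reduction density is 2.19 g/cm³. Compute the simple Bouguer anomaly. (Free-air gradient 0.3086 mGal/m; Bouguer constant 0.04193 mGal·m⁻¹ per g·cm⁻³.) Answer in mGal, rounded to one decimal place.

53.6

Free-air correction = 0.3086 × 2524.0 = 778.91 mGal
Free-air anomaly = 982592.25 − 983085.79 + (778.91) = 285.37 mGal
Bouguer slab correction = 0.04193 × 2.19 × 2524.0 = 231.77 mGal
Simple Bouguer anomaly = 285.37 − (231.77) = 53.60 mGal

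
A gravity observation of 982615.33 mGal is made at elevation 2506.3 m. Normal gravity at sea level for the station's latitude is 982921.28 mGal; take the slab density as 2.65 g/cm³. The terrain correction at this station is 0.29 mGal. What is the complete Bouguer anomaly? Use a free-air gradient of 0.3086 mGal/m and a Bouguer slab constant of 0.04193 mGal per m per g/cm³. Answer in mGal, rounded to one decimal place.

Free-air correction = 0.3086 × 2506.3 = 773.44 mGal
Free-air anomaly = 982615.33 − 982921.28 + (773.44) = 467.49 mGal
Bouguer slab correction = 0.04193 × 2.65 × 2506.3 = 278.49 mGal
Simple Bouguer anomaly = 467.49 − (278.49) = 189.00 mGal
Complete Bouguer anomaly = 189.00 + 0.29 = 189.29 mGal

189.3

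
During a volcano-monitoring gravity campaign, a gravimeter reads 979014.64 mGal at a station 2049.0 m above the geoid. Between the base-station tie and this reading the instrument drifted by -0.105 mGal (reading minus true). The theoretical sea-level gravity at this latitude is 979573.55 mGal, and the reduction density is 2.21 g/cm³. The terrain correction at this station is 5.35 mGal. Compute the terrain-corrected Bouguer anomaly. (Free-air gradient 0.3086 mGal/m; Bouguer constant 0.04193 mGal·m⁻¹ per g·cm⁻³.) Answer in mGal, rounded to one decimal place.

-111.0

Drift-corrected reading = 979014.64 − (-0.105) = 979014.745 mGal
Free-air correction = 0.3086 × 2049.0 = 632.32 mGal
Free-air anomaly = 979014.745 − 979573.55 + (632.32) = 73.515 mGal
Bouguer slab correction = 0.04193 × 2.21 × 2049.0 = 189.87 mGal
Simple Bouguer anomaly = 73.515 − (189.87) = -116.355 mGal
Complete Bouguer anomaly = -116.355 + 5.35 = -111.005 mGal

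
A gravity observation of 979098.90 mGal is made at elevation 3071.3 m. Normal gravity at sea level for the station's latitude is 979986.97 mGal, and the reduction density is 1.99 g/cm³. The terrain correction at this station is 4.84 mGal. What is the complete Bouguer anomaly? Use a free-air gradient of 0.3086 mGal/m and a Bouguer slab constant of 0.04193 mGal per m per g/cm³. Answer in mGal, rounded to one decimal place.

Free-air correction = 0.3086 × 3071.3 = 947.80 mGal
Free-air anomaly = 979098.90 − 979986.97 + (947.80) = 59.73 mGal
Bouguer slab correction = 0.04193 × 1.99 × 3071.3 = 256.27 mGal
Simple Bouguer anomaly = 59.73 − (256.27) = -196.54 mGal
Complete Bouguer anomaly = -196.54 + 4.84 = -191.70 mGal

-191.7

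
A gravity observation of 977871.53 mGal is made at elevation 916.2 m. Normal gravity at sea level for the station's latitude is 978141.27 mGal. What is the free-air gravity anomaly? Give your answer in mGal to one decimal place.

Free-air correction = 0.3086 × 916.2 = 282.74 mGal
Free-air anomaly = 977871.53 − 978141.27 + (282.74) = 13.00 mGal

13.0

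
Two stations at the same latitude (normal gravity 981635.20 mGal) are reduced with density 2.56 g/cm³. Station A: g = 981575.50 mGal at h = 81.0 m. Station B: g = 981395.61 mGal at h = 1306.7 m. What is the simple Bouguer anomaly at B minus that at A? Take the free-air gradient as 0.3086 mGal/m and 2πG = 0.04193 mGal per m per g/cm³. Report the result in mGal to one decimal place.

66.8

Δg_SB(A) = 981575.50 − 981635.20 + 0.3086×81.0 − 0.04193×2.56×81.0 = -43.40 mGal
Δg_SB(B) = 981395.61 − 981635.20 + 0.3086×1306.7 − 0.04193×2.56×1306.7 = 23.40 mGal
Difference = 23.40 − (-43.40) = 66.80 mGal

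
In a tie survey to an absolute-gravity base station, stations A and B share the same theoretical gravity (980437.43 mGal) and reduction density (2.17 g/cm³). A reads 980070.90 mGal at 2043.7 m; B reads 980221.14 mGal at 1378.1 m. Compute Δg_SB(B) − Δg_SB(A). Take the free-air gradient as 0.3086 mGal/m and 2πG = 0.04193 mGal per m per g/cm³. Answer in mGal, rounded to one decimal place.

Δg_SB(A) = 980070.90 − 980437.43 + 0.3086×2043.7 − 0.04193×2.17×2043.7 = 78.20 mGal
Δg_SB(B) = 980221.14 − 980437.43 + 0.3086×1378.1 − 0.04193×2.17×1378.1 = 83.60 mGal
Difference = 83.60 − (78.20) = 5.40 mGal

5.4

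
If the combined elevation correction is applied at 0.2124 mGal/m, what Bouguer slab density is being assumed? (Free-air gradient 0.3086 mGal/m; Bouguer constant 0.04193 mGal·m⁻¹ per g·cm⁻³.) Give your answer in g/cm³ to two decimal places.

0.2124 = 0.3086 − 0.04193 × ρ
ρ = (0.3086 − 0.2124) / 0.04193 = 2.29 g/cm³

2.29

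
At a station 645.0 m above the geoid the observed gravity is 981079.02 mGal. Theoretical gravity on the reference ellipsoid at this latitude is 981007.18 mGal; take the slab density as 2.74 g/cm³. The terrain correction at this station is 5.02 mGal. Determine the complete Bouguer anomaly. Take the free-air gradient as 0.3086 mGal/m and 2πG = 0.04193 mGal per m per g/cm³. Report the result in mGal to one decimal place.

201.8

Free-air correction = 0.3086 × 645.0 = 199.05 mGal
Free-air anomaly = 981079.02 − 981007.18 + (199.05) = 270.89 mGal
Bouguer slab correction = 0.04193 × 2.74 × 645.0 = 74.10 mGal
Simple Bouguer anomaly = 270.89 − (74.10) = 196.79 mGal
Complete Bouguer anomaly = 196.79 + 5.02 = 201.81 mGal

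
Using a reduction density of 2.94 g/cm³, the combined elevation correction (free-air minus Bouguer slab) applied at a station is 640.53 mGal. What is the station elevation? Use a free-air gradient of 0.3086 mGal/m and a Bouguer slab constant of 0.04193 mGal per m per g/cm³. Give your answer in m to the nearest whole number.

Combined gradient = 0.3086 − 0.04193 × 2.94 = 0.1853258 mGal/m
h = 640.53 / 0.1853258 = 3456.24 m

3456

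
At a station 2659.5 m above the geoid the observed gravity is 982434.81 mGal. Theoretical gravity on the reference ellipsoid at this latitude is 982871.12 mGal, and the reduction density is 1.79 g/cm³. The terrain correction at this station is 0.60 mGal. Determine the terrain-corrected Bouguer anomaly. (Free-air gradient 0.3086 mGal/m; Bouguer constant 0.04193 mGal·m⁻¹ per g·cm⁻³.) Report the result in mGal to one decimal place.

Free-air correction = 0.3086 × 2659.5 = 820.72 mGal
Free-air anomaly = 982434.81 − 982871.12 + (820.72) = 384.41 mGal
Bouguer slab correction = 0.04193 × 1.79 × 2659.5 = 199.61 mGal
Simple Bouguer anomaly = 384.41 − (199.61) = 184.80 mGal
Complete Bouguer anomaly = 184.80 + 0.60 = 185.40 mGal

185.4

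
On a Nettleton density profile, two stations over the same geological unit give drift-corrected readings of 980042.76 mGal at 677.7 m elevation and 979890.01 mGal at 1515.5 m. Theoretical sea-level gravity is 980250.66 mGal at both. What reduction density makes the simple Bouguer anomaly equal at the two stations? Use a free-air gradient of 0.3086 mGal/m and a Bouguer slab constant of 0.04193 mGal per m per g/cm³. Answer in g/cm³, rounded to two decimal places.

Δg_obs = 979890.01 − 980042.76 = -152.75 mGal over Δh = 1515.5 − 677.7 = 837.8 m
Equal Bouguer anomalies ⇒ Δg_obs + (0.3086 − 0.04193ρ)·Δh = 0
0.3086 − 0.04193ρ = −Δg_obs/Δh = 0.18232
ρ = (0.3086 − 0.18232) / 0.04193 = 3.01 g/cm³

3.01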